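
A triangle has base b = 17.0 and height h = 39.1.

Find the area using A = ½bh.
A = ½·b·h = ½·17.0·39.1 = ½·664.7 = 332.35

Area = 332.35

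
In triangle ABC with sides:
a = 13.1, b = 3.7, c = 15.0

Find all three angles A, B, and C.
Law of cosines for each angle (a² = 171.61, b² = 13.69, c² = 225):
cos(A) = (b² + c² − a²)/(2bc) = (13.69 + 225 − 171.61)/(2·3.7·15.0) = 67.08/111 ≈ 0.604324  ⇒  A ≈ 52.8198°
cos(B) = (a² + c² − b²)/(2ac) = (171.61 + 225 − 13.69)/(2·13.1·15.0) = 382.92/393 ≈ 0.974351  ⇒  B ≈ 13.0048°
cos(C) = (a² + b² − c²)/(2ab) = (171.61 + 13.69 − 225)/(2·13.1·3.7) = -39.7/96.94 ≈ -0.409532  ⇒  C ≈ 114.175°
Check: A + B + C ≈ 180°

A = 52.82°, B = 13°, C = 114.2°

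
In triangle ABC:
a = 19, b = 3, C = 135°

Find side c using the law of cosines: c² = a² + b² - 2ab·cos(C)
c² = 19² + 3² − 2·19·3·cos(135°)
cos(135°) ≈ -0.707107
c² ≈ 361 + 9 − 114·(-0.707107) ≈ 370 + 80.6102 ≈ 450.61
c ≈ √450.61 ≈ 21.2276

c = 21.23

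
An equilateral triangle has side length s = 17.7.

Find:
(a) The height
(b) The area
(a) The height splits the triangle into two 30-60-90 halves: h = s·√3/2 = 17.7·1.73205/2 ≈ 30.6573/2 ≈ 15.3286
(b) Area = (√3/4)·s² = (√3/4)·17.7² = (√3/4)·313.29 ≈ 0.433013·313.29 ≈ 135.659

Height = 15.33, Area = 135.7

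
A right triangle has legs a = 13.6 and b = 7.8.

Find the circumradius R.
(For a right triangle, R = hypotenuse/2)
Hypotenuse c = √(a² + b²) = √(184.96 + 60.84) = √245.8 ≈ 15.678
R = c/2 ≈ 15.678/2 ≈ 7.83901

R = 7.839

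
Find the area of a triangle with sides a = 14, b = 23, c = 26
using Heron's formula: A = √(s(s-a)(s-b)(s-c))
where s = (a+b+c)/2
s = (14 + 23 + 26)/2 = 63/2 = 31.5
s − a = 17.5, s − b = 8.5, s − c = 5.5
s(s−a)(s−b)(s−c) = 31.5·17.5·8.5·5.5 = 25770.9375
Area = √25770.9375 ≈ 160.533

s = 31.5, Area = 160.5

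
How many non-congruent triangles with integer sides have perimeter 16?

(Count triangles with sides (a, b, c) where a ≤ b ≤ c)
Let a ≤ b ≤ c with a + b + c = 16. The only binding inequality is a + b > c, i.e. 16 − c > c, so c < 16/2; and c ≥ 16/3 since c is the largest side.
So 6 ≤ c ≤ 7. For each c, b runs from ⌈(16 − c)/2⌉ up to c (then a = 16 − b − c satisfies 1 ≤ a ≤ b automatically), giving c − ⌈(16 − c)/2⌉ + 1 choices.
Summing over c: 2 + 3 = 5
Check (closed form: nearest integer to p²/48 for even p, (p+3)²/48 for odd p): 16²/48 = 256/48 ≈ 5.33 → 5

5 triangles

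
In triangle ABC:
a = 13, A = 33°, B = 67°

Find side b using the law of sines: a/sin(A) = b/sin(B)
a/sin(A) = b/sin(B)  ⇒  b = a·sin(B)/sin(A) = 13·sin(67°)/sin(33°)
sin(67°) ≈ 0.920505, sin(33°) ≈ 0.544639
b ≈ 13·0.920505/0.544639 ≈ 11.9666/0.544639 ≈ 21.9715

b = 21.97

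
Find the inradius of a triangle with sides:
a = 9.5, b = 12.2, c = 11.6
r = Area/s where s is the semi-perimeter.
s = (9.5 + 12.2 + 11.6)/2 = 33.3/2 = 16.65
Area = √(s(s−a)(s−b)(s−c)) = √(16.65·7.15·4.45·5.05) ≈ √2675.29 ≈ 51.7233
r ≈ 51.7233/16.65 ≈ 3.1065

r = 3.107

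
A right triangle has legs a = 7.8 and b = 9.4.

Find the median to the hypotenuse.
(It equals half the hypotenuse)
Hypotenuse c = √(a² + b²) = √(60.84 + 88.36) = √149.2 ≈ 12.2147
Median to hypotenuse = c/2 ≈ 12.2147/2 ≈ 6.10737

Median = 6.107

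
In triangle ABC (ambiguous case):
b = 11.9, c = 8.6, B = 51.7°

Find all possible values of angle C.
b/sin(B) = c/sin(C)  ⇒  sin(C) = c·sin(B)/b = 8.6·sin(51.7°)/11.9
sin(51.7°) ≈ 0.784776
sin(C) ≈ 8.6·0.784776/11.9 ≈ 6.74908/11.9 ≈ 0.567149
Candidate 1: C₁ = arcsin(0.567149) ≈ 34.5517°  →  A = 180° − 51.7° − 34.5517° ≈ 93.7483° > 0, valid
Candidate 2: C₂ = 180° − C₁ ≈ 145.448°  →  A = 180° − 51.7° − 145.448° ≈ -17.1483° ≤ 0, not a valid triangle

C = 34.55° (one solution)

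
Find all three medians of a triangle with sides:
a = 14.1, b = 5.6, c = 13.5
Median formula: m_a = ½√(2b² + 2c² − a²) (and cyclically). a² = 198.81, b² = 31.36, c² = 182.25.
m_a = ½√(2·31.36 + 2·182.25 − 198.81) = ½√228.41 ≈ ½·15.1132 ≈ 7.55662
m_b = ½√(2·198.81 + 2·182.25 − 31.36) = ½√730.76 ≈ ½·27.0326 ≈ 13.5163
m_c = ½√(2·198.81 + 2·31.36 − 182.25) = ½√278.09 ≈ ½·16.676 ≈ 8.33802

m_a = 7.557, m_b = 13.52, m_c = 8.338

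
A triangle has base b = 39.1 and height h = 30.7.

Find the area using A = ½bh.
A = ½·b·h = ½·39.1·30.7 = ½·1200.37 = 600.185

Area = 600.185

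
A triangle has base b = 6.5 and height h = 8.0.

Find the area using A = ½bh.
A = ½·b·h = ½·6.5·8.0 = ½·52 = 26

Area = 26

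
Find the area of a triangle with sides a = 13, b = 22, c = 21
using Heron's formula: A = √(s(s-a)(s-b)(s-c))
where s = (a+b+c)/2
s = (13 + 22 + 21)/2 = 56/2 = 28
s − a = 15, s − b = 6, s − c = 7
s(s−a)(s−b)(s−c) = 28·15·6·7 = 17640
Area = √17640 ≈ 132.816

s = 28.0, Area = 132.8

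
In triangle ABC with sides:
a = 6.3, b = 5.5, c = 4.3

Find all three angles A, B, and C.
Law of cosines for each angle (a² = 39.69, b² = 30.25, c² = 18.49):
cos(A) = (b² + c² − a²)/(2bc) = (30.25 + 18.49 − 39.69)/(2·5.5·4.3) = 9.05/47.3 ≈ 0.191332  ⇒  A ≈ 78.9695°
cos(B) = (a² + c² − b²)/(2ac) = (39.69 + 18.49 − 30.25)/(2·6.3·4.3) = 27.93/54.18 ≈ 0.515504  ⇒  B ≈ 58.9689°
cos(C) = (a² + b² − c²)/(2ab) = (39.69 + 30.25 − 18.49)/(2·6.3·5.5) = 51.45/69.3 ≈ 0.742424  ⇒  C ≈ 42.0617°
Check: A + B + C ≈ 180°

A = 78.97°, B = 58.97°, C = 42.06°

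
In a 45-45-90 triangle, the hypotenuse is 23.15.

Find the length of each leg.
In a 45-45-90 triangle hypotenuse = leg·√2, so leg = hypotenuse/√2.
Leg = 23.15/√2 ≈ 23.15/1.41421 ≈ 16.3695

Each leg = 16.37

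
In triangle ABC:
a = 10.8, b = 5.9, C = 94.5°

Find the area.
Two sides and the included angle (SAS): A = ½·a·b·sin(C) = ½·10.8·5.9·sin(94.5°)
sin(94.5°) ≈ 0.996917
A ≈ ½·63.72·0.996917 = 31.86·0.996917 ≈ 31.7618

Area = 31.76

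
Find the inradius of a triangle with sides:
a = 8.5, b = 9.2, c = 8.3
r = Area/s where s is the semi-perimeter.
s = (8.5 + 9.2 + 8.3)/2 = 26/2 = 13
Area = √(s(s−a)(s−b)(s−c)) = √(13·4.5·3.8·4.7) ≈ √1044.81 ≈ 32.3235
r ≈ 32.3235/13 ≈ 2.48642

r = 2.486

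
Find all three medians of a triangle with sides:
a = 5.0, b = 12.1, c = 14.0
Median formula: m_a = ½√(2b² + 2c² − a²) (and cyclically). a² = 25, b² = 146.41, c² = 196.
m_a = ½√(2·146.41 + 2·196 − 25) = ½√659.82 ≈ ½·25.687 ≈ 12.8435
m_b = ½√(2·25 + 2·196 − 146.41) = ½√295.59 ≈ ½·17.1927 ≈ 8.59637
m_c = ½√(2·25 + 2·146.41 − 196) = ½√146.82 ≈ ½·12.1169 ≈ 6.05847

m_a = 12.84, m_b = 8.596, m_c = 6.058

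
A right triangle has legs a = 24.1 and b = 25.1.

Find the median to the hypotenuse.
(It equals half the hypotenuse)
Hypotenuse c = √(a² + b²) = √(580.81 + 630.01) = √1210.82 ≈ 34.7968
Median to hypotenuse = c/2 ≈ 34.7968/2 ≈ 17.3984

Median = 17.4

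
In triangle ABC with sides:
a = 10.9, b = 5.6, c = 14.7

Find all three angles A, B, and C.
Law of cosines for each angle (a² = 118.81, b² = 31.36, c² = 216.09):
cos(A) = (b² + c² − a²)/(2bc) = (31.36 + 216.09 − 118.81)/(2·5.6·14.7) = 128.64/164.64 ≈ 0.781341  ⇒  A ≈ 38.6165°
cos(B) = (a² + c² − b²)/(2ac) = (118.81 + 216.09 − 31.36)/(2·10.9·14.7) = 303.54/320.46 ≈ 0.947201  ⇒  B ≈ 18.7017°
cos(C) = (a² + b² − c²)/(2ab) = (118.81 + 31.36 − 216.09)/(2·10.9·5.6) = -65.92/122.08 ≈ -0.539974  ⇒  C ≈ 122.682°
Check: A + B + C ≈ 180°

A = 38.62°, B = 18.7°, C = 122.7°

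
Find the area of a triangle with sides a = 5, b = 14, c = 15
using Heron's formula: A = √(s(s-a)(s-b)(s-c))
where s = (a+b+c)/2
s = (5 + 14 + 15)/2 = 34/2 = 17
s − a = 12, s − b = 3, s − c = 2
s(s−a)(s−b)(s−c) = 17·12·3·2 = 1224
Area = √1224 ≈ 34.9857

s = 17.0, Area = 34.99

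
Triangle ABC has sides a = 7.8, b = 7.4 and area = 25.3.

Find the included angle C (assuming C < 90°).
Area = ½·a·b·sin(C)  ⇒  sin(C) = 2·Area/(a·b) = 2·25.3/(7.8·7.4) = 50.6/57.72 ≈ 0.876646
C = arcsin(0.876646) ≈ 61.2404° (taking the acute solution since C < 90°)

C = 61.24°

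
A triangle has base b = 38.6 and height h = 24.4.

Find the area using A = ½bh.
A = ½·b·h = ½·38.6·24.4 = ½·941.84 = 470.92

Area = 470.92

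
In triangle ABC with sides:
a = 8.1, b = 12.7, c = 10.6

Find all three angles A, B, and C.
Law of cosines for each angle (a² = 65.61, b² = 161.29, c² = 112.36):
cos(A) = (b² + c² − a²)/(2bc) = (161.29 + 112.36 − 65.61)/(2·12.7·10.6) = 208.04/269.24 ≈ 0.772694  ⇒  A ≈ 39.4036°
cos(B) = (a² + c² − b²)/(2ac) = (65.61 + 112.36 − 161.29)/(2·8.1·10.6) = 16.68/171.72 ≈ 0.0971349  ⇒  B ≈ 84.4258°
cos(C) = (a² + b² − c²)/(2ab) = (65.61 + 161.29 − 112.36)/(2·8.1·12.7) = 114.54/205.74 ≈ 0.556722  ⇒  C ≈ 56.1706°
Check: A + B + C ≈ 180°

A = 39.4°, B = 84.43°, C = 56.17°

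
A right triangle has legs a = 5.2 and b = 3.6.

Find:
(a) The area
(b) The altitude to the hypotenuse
(a) The legs are perpendicular, so Area = ½·a·b = ½·5.2·3.6 = ½·18.72 = 9.36
(b) Hypotenuse c = √(a² + b²) = √(27.04 + 12.96) = √40 ≈ 6.32456
    Area = ½·c·h_c  ⇒  h_c = 2·Area/c = 18.72/6.32456 ≈ 2.95989

Area = 9.36, h_c = 2.96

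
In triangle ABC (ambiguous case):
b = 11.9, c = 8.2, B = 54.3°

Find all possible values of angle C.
b/sin(B) = c/sin(C)  ⇒  sin(C) = c·sin(B)/b = 8.2·sin(54.3°)/11.9
sin(54.3°) ≈ 0.812084
sin(C) ≈ 8.2·0.812084/11.9 ≈ 6.65908/11.9 ≈ 0.559587
Candidate 1: C₁ = arcsin(0.559587) ≈ 34.0272°  →  A = 180° − 54.3° − 34.0272° ≈ 91.6728° > 0, valid
Candidate 2: C₂ = 180° − C₁ ≈ 145.973°  →  A = 180° − 54.3° − 145.973° ≈ -20.2728° ≤ 0, not a valid triangle

C = 34.03° (one solution)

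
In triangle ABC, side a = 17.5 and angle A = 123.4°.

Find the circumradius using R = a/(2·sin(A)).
R = a/(2·sin(A)) = 17.5/(2·sin(123.4°))
sin(123.4°) ≈ 0.834848
R ≈ 17.5/(2·0.834848) = 17.5/1.6697 ≈ 10.481

R = 10.48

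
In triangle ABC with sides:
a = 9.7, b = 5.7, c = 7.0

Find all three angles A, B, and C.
Law of cosines for each angle (a² = 94.09, b² = 32.49, c² = 49):
cos(A) = (b² + c² − a²)/(2bc) = (32.49 + 49 − 94.09)/(2·5.7·7.0) = -12.6/79.8 ≈ -0.157895  ⇒  A ≈ 99.0847°
cos(B) = (a² + c² − b²)/(2ac) = (94.09 + 49 − 32.49)/(2·9.7·7.0) = 110.6/135.8 ≈ 0.814433  ⇒  B ≈ 35.4687°
cos(C) = (a² + b² − c²)/(2ab) = (94.09 + 32.49 − 49)/(2·9.7·5.7) = 77.58/110.58 ≈ 0.701574  ⇒  C ≈ 45.4466°
Check: A + B + C ≈ 180°

A = 99.08°, B = 35.47°, C = 45.45°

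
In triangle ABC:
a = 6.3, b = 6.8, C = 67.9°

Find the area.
Two sides and the included angle (SAS): A = ½·a·b·sin(C) = ½·6.3·6.8·sin(67.9°)
sin(67.9°) ≈ 0.926529
A ≈ ½·42.84·0.926529 = 21.42·0.926529 ≈ 19.8462

Area = 19.85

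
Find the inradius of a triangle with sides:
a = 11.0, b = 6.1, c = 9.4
r = Area/s where s is the semi-perimeter.
s = (11.0 + 6.1 + 9.4)/2 = 26.5/2 = 13.25
Area = √(s(s−a)(s−b)(s−c)) = √(13.25·2.25·7.15·3.85) ≈ √820.664 ≈ 28.6472
r ≈ 28.6472/13.25 ≈ 2.16205

r = 2.162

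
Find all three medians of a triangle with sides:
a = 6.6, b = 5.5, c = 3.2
Median formula: m_a = ½√(2b² + 2c² − a²) (and cyclically). a² = 43.56, b² = 30.25, c² = 10.24.
m_a = ½√(2·30.25 + 2·10.24 − 43.56) = ½√37.42 ≈ ½·6.11719 ≈ 3.05859
m_b = ½√(2·43.56 + 2·10.24 − 30.25) = ½√77.35 ≈ ½·8.79488 ≈ 4.39744
m_c = ½√(2·43.56 + 2·30.25 − 10.24) = ½√137.38 ≈ ½·11.7209 ≈ 5.86046

m_a = 3.059, m_b = 4.397, m_c = 5.86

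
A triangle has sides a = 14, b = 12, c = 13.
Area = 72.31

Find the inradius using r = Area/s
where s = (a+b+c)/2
s = (14 + 12 + 13)/2 = 39/2 = 19.5
r = Area/s = 72.31/19.5 ≈ 3.70821

r = 3.708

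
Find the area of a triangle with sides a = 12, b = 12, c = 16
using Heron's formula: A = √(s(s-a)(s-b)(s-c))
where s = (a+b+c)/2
s = (12 + 12 + 16)/2 = 40/2 = 20
s − a = 8, s − b = 8, s − c = 4
s(s−a)(s−b)(s−c) = 20·8·8·4 = 5120
Area = √5120 ≈ 71.5542

s = 20.0, Area = 71.55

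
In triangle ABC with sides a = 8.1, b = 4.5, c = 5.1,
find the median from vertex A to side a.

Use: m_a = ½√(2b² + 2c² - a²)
m_a = ½√(2·4.5² + 2·5.1² − 8.1²) = ½√(2·20.25 + 2·26.01 − 65.61) = ½√(40.5 + 52.02 − 65.61) = ½√26.91
√26.91 ≈ 5.18748, so m_a ≈ 2.59374

m_a = 2.594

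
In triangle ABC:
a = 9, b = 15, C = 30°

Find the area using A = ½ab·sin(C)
A = ½·a·b·sin(C) = ½·9·15·sin(30°)
sin(30°) ≈ 0.5
A ≈ ½·135·0.5 = 67.5·0.5 ≈ 33.75

Area = 33.75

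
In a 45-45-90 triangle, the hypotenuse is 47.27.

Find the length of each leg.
In a 45-45-90 triangle hypotenuse = leg·√2, so leg = hypotenuse/√2.
Leg = 47.27/√2 ≈ 47.27/1.41421 ≈ 33.4249

Each leg = 33.42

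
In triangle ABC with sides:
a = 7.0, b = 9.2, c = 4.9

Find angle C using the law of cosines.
c² = a² + b² − 2ab·cos(C)  ⇒  cos(C) = (a² + b² − c²)/(2ab)
cos(C) = (7.0² + 9.2² − 4.9²)/(2·7.0·9.2) = (49 + 84.64 − 24.01)/128.8 = 109.63/128.8 ≈ 0.851165
C = arccos(0.851165) ≈ 31.6614°

C = 31.66°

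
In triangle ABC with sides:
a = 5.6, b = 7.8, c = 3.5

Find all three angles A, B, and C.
Law of cosines for each angle (a² = 31.36, b² = 60.84, c² = 12.25):
cos(A) = (b² + c² − a²)/(2bc) = (60.84 + 12.25 − 31.36)/(2·7.8·3.5) = 41.73/54.6 ≈ 0.764286  ⇒  A ≈ 40.1565°
cos(B) = (a² + c² − b²)/(2ac) = (31.36 + 12.25 − 60.84)/(2·5.6·3.5) = -17.23/39.2 ≈ -0.439541  ⇒  B ≈ 116.075°
cos(C) = (a² + b² − c²)/(2ab) = (31.36 + 60.84 − 12.25)/(2·5.6·7.8) = 79.95/87.36 ≈ 0.915179  ⇒  C ≈ 23.7689°
Check: A + B + C ≈ 180°

A = 40.16°, B = 116.1°, C = 23.77°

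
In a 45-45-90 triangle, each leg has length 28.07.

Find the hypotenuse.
In a 45-45-90 triangle the sides are in ratio 1 : 1 : √2, so hypotenuse = leg·√2.
Hypotenuse = 28.07·√2 ≈ 28.07·1.41421 ≈ 39.697

Hypotenuse = 28.07√2 = 39.7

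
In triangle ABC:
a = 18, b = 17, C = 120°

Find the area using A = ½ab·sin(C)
A = ½·a·b·sin(C) = ½·18·17·sin(120°)
sin(120°) ≈ 0.866025
A ≈ ½·306·0.866025 = 153·0.866025 ≈ 132.502

Area = 132.5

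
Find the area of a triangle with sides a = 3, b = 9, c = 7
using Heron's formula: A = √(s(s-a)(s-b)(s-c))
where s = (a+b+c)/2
s = (3 + 9 + 7)/2 = 19/2 = 9.5
s − a = 6.5, s − b = 0.5, s − c = 2.5
s(s−a)(s−b)(s−c) = 9.5·6.5·0.5·2.5 = 77.1875
Area = √77.1875 ≈ 8.78564

s = 9.5, Area = 8.786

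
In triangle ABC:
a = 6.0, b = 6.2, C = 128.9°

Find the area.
Two sides and the included angle (SAS): A = ½·a·b·sin(C) = ½·6.0·6.2·sin(128.9°)
sin(128.9°) ≈ 0.778243
A ≈ ½·37.2·0.778243 = 18.6·0.778243 ≈ 14.4753

Area = 14.48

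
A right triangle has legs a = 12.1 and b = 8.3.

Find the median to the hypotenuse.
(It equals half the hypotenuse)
Hypotenuse c = √(a² + b²) = √(146.41 + 68.89) = √215.3 ≈ 14.6731
Median to hypotenuse = c/2 ≈ 14.6731/2 ≈ 7.33655

Median = 7.337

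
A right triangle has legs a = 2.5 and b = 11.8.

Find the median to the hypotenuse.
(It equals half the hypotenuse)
Hypotenuse c = √(a² + b²) = √(6.25 + 139.24) = √145.49 ≈ 12.0619
Median to hypotenuse = c/2 ≈ 12.0619/2 ≈ 6.03096

Median = 6.031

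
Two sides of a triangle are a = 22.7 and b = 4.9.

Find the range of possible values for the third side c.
Triangle inequality: |a − b| < c < a + b
|a − b| = |22.7 − 4.9| = 17.8
a + b = 22.7 + 4.9 = 27.6

17.8 < c < 27.6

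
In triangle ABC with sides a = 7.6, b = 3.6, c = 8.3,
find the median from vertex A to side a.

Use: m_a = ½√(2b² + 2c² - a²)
m_a = ½√(2·3.6² + 2·8.3² − 7.6²) = ½√(2·12.96 + 2·68.89 − 57.76) = ½√(25.92 + 137.78 − 57.76) = ½√105.94
√105.94 ≈ 10.2927, so m_a ≈ 5.14636

m_a = 5.146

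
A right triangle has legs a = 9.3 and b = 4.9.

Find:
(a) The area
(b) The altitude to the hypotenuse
(a) The legs are perpendicular, so Area = ½·a·b = ½·9.3·4.9 = ½·45.57 = 22.785
(b) Hypotenuse c = √(a² + b²) = √(86.49 + 24.01) = √110.5 ≈ 10.5119
    Area = ½·c·h_c  ⇒  h_c = 2·Area/c = 45.57/10.5119 ≈ 4.33509

Area = 22.785, h_c = 4.335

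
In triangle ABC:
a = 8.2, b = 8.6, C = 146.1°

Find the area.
Two sides and the included angle (SAS): A = ½·a·b·sin(C) = ½·8.2·8.6·sin(146.1°)
sin(146.1°) ≈ 0.557745
A ≈ ½·70.52·0.557745 = 35.26·0.557745 ≈ 19.6661

Area = 19.67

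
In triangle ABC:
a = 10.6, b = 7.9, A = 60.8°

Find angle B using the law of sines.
a/sin(A) = b/sin(B)  ⇒  sin(B) = b·sin(A)/a = 7.9·sin(60.8°)/10.6
sin(60.8°) ≈ 0.872922
sin(B) ≈ 7.9·0.872922/10.6 ≈ 6.89608/10.6 ≈ 0.650574
B = arcsin(0.650574) ≈ 40.5849°
(Since b ≤ a we need B ≤ A, so the obtuse alternative 180° − 40.5849° ≈ 139.415° is rejected.)

B = 40.58°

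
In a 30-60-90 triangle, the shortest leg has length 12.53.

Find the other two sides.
In a 30-60-90 triangle the sides are in ratio 1 : √3 : 2 (short leg : long leg : hypotenuse).
Long leg = 12.53·√3 ≈ 12.53·1.73205 ≈ 21.7026
Hypotenuse = 2·12.53 = 25.06

Long leg = 12.53√3 = 21.7, Hypotenuse = 25.06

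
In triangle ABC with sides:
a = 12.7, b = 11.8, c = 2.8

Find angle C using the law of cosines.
c² = a² + b² − 2ab·cos(C)  ⇒  cos(C) = (a² + b² − c²)/(2ab)
cos(C) = (12.7² + 11.8² − 2.8²)/(2·12.7·11.8) = (161.29 + 139.24 − 7.84)/299.72 = 292.69/299.72 ≈ 0.976545
C = arccos(0.976545) ≈ 12.434°

C = 12.43°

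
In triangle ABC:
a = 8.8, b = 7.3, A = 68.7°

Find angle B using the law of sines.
a/sin(A) = b/sin(B)  ⇒  sin(B) = b·sin(A)/a = 7.3·sin(68.7°)/8.8
sin(68.7°) ≈ 0.931691
sin(B) ≈ 7.3·0.931691/8.8 ≈ 6.80135/8.8 ≈ 0.77288
B = arcsin(0.77288) ≈ 50.6132°
(Since b ≤ a we need B ≤ A, so the obtuse alternative 180° − 50.6132° ≈ 129.387° is rejected.)

B = 50.61°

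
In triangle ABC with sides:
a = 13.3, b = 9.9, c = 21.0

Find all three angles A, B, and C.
Law of cosines for each angle (a² = 176.89, b² = 98.01, c² = 441):
cos(A) = (b² + c² − a²)/(2bc) = (98.01 + 441 − 176.89)/(2·9.9·21.0) = 362.12/415.8 ≈ 0.870899  ⇒  A ≈ 29.4367°
cos(B) = (a² + c² − b²)/(2ac) = (176.89 + 441 − 98.01)/(2·13.3·21.0) = 519.88/558.6 ≈ 0.930684  ⇒  B ≈ 21.4583°
cos(C) = (a² + b² − c²)/(2ab) = (176.89 + 98.01 − 441)/(2·13.3·9.9) = -166.1/263.34 ≈ -0.630744  ⇒  C ≈ 129.105°
Check: A + B + C ≈ 180°

A = 29.44°, B = 21.46°, C = 129.1°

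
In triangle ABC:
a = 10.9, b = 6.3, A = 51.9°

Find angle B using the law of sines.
a/sin(A) = b/sin(B)  ⇒  sin(B) = b·sin(A)/a = 6.3·sin(51.9°)/10.9
sin(51.9°) ≈ 0.786935
sin(B) ≈ 6.3·0.786935/10.9 ≈ 4.95769/10.9 ≈ 0.454834
B = arcsin(0.454834) ≈ 27.0543°
(Since b ≤ a we need B ≤ A, so the obtuse alternative 180° − 27.0543° ≈ 152.946° is rejected.)

B = 27.05°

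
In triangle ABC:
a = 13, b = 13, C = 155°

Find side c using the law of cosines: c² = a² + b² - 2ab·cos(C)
c² = 13² + 13² − 2·13·13·cos(155°)
cos(155°) ≈ -0.906308
c² ≈ 169 + 169 − 338·(-0.906308) ≈ 338 + 306.332 ≈ 644.332
c ≈ √644.332 ≈ 25.3837

c = 25.38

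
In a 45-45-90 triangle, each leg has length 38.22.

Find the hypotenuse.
In a 45-45-90 triangle the sides are in ratio 1 : 1 : √2, so hypotenuse = leg·√2.
Hypotenuse = 38.22·√2 ≈ 38.22·1.41421 ≈ 54.0512

Hypotenuse = 38.22√2 = 54.05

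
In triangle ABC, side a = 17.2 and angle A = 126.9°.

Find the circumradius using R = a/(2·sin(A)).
R = a/(2·sin(A)) = 17.2/(2·sin(126.9°))
sin(126.9°) ≈ 0.799685
R ≈ 17.2/(2·0.799685) = 17.2/1.59937 ≈ 10.7542

R = 10.75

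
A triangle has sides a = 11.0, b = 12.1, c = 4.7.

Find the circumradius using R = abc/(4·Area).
First find the area with Heron's formula.
s = (11.0 + 12.1 + 4.7)/2 = 13.9
Area = √(s(s−a)(s−b)(s−c)) = √(13.9·2.9·1.8·9.2) ≈ √667.534 ≈ 25.8367
abc = 11.0·12.1·4.7 = 625.57
R = abc/(4·Area) ≈ 625.57/(4·25.8367) = 625.57/103.347 ≈ 6.05312

R = 6.053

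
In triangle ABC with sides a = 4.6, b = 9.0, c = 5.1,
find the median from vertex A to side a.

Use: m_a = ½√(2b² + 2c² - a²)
m_a = ½√(2·9.0² + 2·5.1² − 4.6²) = ½√(2·81 + 2·26.01 − 21.16) = ½√(162 + 52.02 − 21.16) = ½√192.86
√192.86 ≈ 13.8874, so m_a ≈ 6.9437

m_a = 6.944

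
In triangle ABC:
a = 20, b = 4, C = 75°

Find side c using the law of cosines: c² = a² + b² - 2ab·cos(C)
c² = 20² + 4² − 2·20·4·cos(75°)
cos(75°) ≈ 0.258819
c² ≈ 400 + 16 − 160·(0.258819) ≈ 416 − 41.411 ≈ 374.589
c ≈ √374.589 ≈ 19.3543

c = 19.35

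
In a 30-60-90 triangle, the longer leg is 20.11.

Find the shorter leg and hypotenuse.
In a 30-60-90 triangle the sides are in ratio 1 : √3 : 2, so short leg = long leg/√3 and hypotenuse = 2·(short leg).
Short leg = 20.11/√3 ≈ 20.11/1.73205 ≈ 11.6105
Hypotenuse = 2·11.6105 ≈ 23.221

Short leg = 11.61, Hypotenuse = 23.22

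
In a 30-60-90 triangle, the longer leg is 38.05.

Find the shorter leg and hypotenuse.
In a 30-60-90 triangle the sides are in ratio 1 : √3 : 2, so short leg = long leg/√3 and hypotenuse = 2·(short leg).
Short leg = 38.05/√3 ≈ 38.05/1.73205 ≈ 21.9682
Hypotenuse = 2·21.9682 ≈ 43.9364

Short leg = 21.97, Hypotenuse = 43.94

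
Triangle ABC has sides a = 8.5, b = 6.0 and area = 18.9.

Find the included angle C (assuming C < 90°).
Area = ½·a·b·sin(C)  ⇒  sin(C) = 2·Area/(a·b) = 2·18.9/(8.5·6.0) = 37.8/51 ≈ 0.741176
C = arcsin(0.741176) ≈ 47.8317° (taking the acute solution since C < 90°)

C = 47.83°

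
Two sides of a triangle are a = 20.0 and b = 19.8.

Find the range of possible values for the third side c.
Triangle inequality: |a − b| < c < a + b
|a − b| = |20.0 − 19.8| = 0.2
a + b = 20.0 + 19.8 = 39.8

0.2 < c < 39.8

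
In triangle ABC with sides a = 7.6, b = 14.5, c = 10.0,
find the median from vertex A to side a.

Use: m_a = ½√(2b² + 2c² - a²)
m_a = ½√(2·14.5² + 2·10.0² − 7.6²) = ½√(2·210.25 + 2·100 − 57.76) = ½√(420.5 + 200 − 57.76) = ½√562.74
√562.74 ≈ 23.7221, so m_a ≈ 11.8611

m_a = 11.86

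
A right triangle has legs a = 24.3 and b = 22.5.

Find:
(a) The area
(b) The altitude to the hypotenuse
(a) The legs are perpendicular, so Area = ½·a·b = ½·24.3·22.5 = ½·546.75 = 273.375
(b) Hypotenuse c = √(a² + b²) = √(590.49 + 506.25) = √1096.74 ≈ 33.1171
    Area = ½·c·h_c  ⇒  h_c = 2·Area/c = 546.75/33.1171 ≈ 16.5096

Area = 273.375, h_c = 16.51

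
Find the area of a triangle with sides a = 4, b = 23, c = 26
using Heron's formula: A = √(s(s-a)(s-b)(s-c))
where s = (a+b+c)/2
s = (4 + 23 + 26)/2 = 53/2 = 26.5
s − a = 22.5, s − b = 3.5, s − c = 0.5
s(s−a)(s−b)(s−c) = 26.5·22.5·3.5·0.5 = 1043.4375
Area = √1043.4375 ≈ 32.3023

s = 26.5, Area = 32.3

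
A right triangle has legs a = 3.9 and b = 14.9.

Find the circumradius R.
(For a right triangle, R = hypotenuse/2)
Hypotenuse c = √(a² + b²) = √(15.21 + 222.01) = √237.22 ≈ 15.4019
R = c/2 ≈ 15.4019/2 ≈ 7.70097

R = 7.701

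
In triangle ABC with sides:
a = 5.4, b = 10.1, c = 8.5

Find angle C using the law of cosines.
c² = a² + b² − 2ab·cos(C)  ⇒  cos(C) = (a² + b² − c²)/(2ab)
cos(C) = (5.4² + 10.1² − 8.5²)/(2·5.4·10.1) = (29.16 + 102.01 − 72.25)/109.08 = 58.92/109.08 ≈ 0.540154
C = arccos(0.540154) ≈ 57.3059°

C = 57.31°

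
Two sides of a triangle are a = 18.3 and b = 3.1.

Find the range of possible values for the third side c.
Triangle inequality: |a − b| < c < a + b
|a − b| = |18.3 − 3.1| = 15.2
a + b = 18.3 + 3.1 = 21.4

15.2 < c < 21.4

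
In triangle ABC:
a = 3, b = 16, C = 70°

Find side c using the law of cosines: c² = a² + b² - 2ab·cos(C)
c² = 3² + 16² − 2·3·16·cos(70°)
cos(70°) ≈ 0.34202
c² ≈ 9 + 256 − 96·(0.34202) ≈ 265 − 32.8339 ≈ 232.166
c ≈ √232.166 ≈ 15.237

c = 15.24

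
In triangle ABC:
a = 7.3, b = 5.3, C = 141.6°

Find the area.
Two sides and the included angle (SAS): A = ½·a·b·sin(C) = ½·7.3·5.3·sin(141.6°)
sin(141.6°) ≈ 0.621148
A ≈ ½·38.69·0.621148 = 19.345·0.621148 ≈ 12.0161

Area = 12.02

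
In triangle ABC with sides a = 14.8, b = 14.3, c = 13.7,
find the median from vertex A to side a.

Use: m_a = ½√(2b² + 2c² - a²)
m_a = ½√(2·14.3² + 2·13.7² − 14.8²) = ½√(2·204.49 + 2·187.69 − 219.04) = ½√(408.98 + 375.38 − 219.04) = ½√565.32
√565.32 ≈ 23.7765, so m_a ≈ 11.8882

m_a = 11.89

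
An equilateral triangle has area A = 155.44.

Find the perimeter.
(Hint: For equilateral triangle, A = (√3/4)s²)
A = (√3/4)s²  ⇒  s² = 4A/√3 = 4·155.44/√3 = 621.76/1.73205 ≈ 358.973
s ≈ √358.973 ≈ 18.9466
Perimeter = 3s ≈ 3·18.9466 ≈ 56.8398

Perimeter = 56.84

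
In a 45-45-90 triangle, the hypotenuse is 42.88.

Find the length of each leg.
In a 45-45-90 triangle hypotenuse = leg·√2, so leg = hypotenuse/√2.
Leg = 42.88/√2 ≈ 42.88/1.41421 ≈ 30.3207

Each leg = 30.32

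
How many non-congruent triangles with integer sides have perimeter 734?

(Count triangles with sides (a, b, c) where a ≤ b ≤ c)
Let a ≤ b ≤ c with a + b + c = 734. The only binding inequality is a + b > c, i.e. 734 − c > c, so c < 734/2; and c ≥ 734/3 since c is the largest side.
So 245 ≤ c ≤ 366. For each c, b runs from ⌈(734 − c)/2⌉ up to c (then a = 734 − b − c satisfies 1 ≤ a ≤ b automatically), giving c − ⌈(734 − c)/2⌉ + 1 choices.
Summing over c: 1 + 3 + 4 + 6 + … + 181 + 183  (122 terms, c = 245, …, 366) = 11224
Check (closed form: nearest integer to p²/48 for even p, (p+3)²/48 for odd p): 734²/48 = 538756/48 ≈ 11224.08 → 11224

11224 triangles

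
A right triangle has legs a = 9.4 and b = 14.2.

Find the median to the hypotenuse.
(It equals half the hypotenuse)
Hypotenuse c = √(a² + b²) = √(88.36 + 201.64) = √290 ≈ 17.0294
Median to hypotenuse = c/2 ≈ 17.0294/2 ≈ 8.51469

Median = 8.515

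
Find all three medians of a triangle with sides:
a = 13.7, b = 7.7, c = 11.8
Median formula: m_a = ½√(2b² + 2c² − a²) (and cyclically). a² = 187.69, b² = 59.29, c² = 139.24.
m_a = ½√(2·59.29 + 2·139.24 − 187.69) = ½√209.37 ≈ ½·14.4696 ≈ 7.23481
m_b = ½√(2·187.69 + 2·139.24 − 59.29) = ½√594.57 ≈ ½·24.3838 ≈ 12.1919
m_c = ½√(2·187.69 + 2·59.29 − 139.24) = ½√354.72 ≈ ½·18.834 ≈ 9.41701

m_a = 7.235, m_b = 12.19, m_c = 9.417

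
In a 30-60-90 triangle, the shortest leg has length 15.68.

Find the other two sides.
In a 30-60-90 triangle the sides are in ratio 1 : √3 : 2 (short leg : long leg : hypotenuse).
Long leg = 15.68·√3 ≈ 15.68·1.73205 ≈ 27.1586
Hypotenuse = 2·15.68 = 31.36

Long leg = 15.68√3 = 27.16, Hypotenuse = 31.36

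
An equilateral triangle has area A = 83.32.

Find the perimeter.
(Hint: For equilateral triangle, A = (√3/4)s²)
A = (√3/4)s²  ⇒  s² = 4A/√3 = 4·83.32/√3 = 333.28/1.73205 ≈ 192.419
s ≈ √192.419 ≈ 13.8715
Perimeter = 3s ≈ 3·13.8715 ≈ 41.6146

Perimeter = 41.61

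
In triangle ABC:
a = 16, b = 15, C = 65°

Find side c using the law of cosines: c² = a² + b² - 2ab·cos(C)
c² = 16² + 15² − 2·16·15·cos(65°)
cos(65°) ≈ 0.422618
c² ≈ 256 + 225 − 480·(0.422618) ≈ 481 − 202.857 ≈ 278.143
c ≈ √278.143 ≈ 16.6776

c = 16.68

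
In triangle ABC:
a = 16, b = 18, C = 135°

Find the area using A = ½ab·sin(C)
A = ½·a·b·sin(C) = ½·16·18·sin(135°)
sin(135°) ≈ 0.707107
A ≈ ½·288·0.707107 = 144·0.707107 ≈ 101.823

Area = 101.8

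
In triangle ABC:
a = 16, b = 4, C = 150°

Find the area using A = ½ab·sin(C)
A = ½·a·b·sin(C) = ½·16·4·sin(150°)
sin(150°) ≈ 0.5
A ≈ ½·64·0.5 = 32·0.5 ≈ 16

Area = 16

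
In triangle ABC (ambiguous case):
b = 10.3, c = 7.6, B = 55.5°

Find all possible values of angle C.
b/sin(B) = c/sin(C)  ⇒  sin(C) = c·sin(B)/b = 7.6·sin(55.5°)/10.3
sin(55.5°) ≈ 0.824126
sin(C) ≈ 7.6·0.824126/10.3 ≈ 6.26336/10.3 ≈ 0.608093
Candidate 1: C₁ = arcsin(0.608093) ≈ 37.4517°  →  A = 180° − 55.5° − 37.4517° ≈ 87.0483° > 0, valid
Candidate 2: C₂ = 180° − C₁ ≈ 142.548°  →  A = 180° − 55.5° − 142.548° ≈ -18.0483° ≤ 0, not a valid triangle

C = 37.45° (one solution)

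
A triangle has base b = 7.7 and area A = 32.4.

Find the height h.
A = ½·b·h  ⇒  h = 2A/b = 2·32.4/7.7 = 64.8/7.7 ≈ 8.41558

h = 8.416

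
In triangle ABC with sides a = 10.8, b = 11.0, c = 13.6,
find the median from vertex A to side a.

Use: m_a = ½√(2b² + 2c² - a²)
m_a = ½√(2·11.0² + 2·13.6² − 10.8²) = ½√(2·121 + 2·184.96 − 116.64) = ½√(242 + 369.92 − 116.64) = ½√495.28
√495.28 ≈ 22.2549, so m_a ≈ 11.1274

m_a = 11.13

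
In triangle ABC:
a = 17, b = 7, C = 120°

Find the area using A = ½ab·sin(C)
A = ½·a·b·sin(C) = ½·17·7·sin(120°)
sin(120°) ≈ 0.866025
A ≈ ½·119·0.866025 = 59.5·0.866025 ≈ 51.5285

Area = 51.53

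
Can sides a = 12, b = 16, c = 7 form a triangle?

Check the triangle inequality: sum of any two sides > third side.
a + b vs c: 12 + 16 = 28 > 7  ✓
a + c vs b: 12 + 7 = 19 > 16  ✓
b + c vs a: 16 + 7 = 23 > 12  ✓

Yes, triangle inequality satisfied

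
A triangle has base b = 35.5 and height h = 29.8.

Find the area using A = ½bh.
A = ½·b·h = ½·35.5·29.8 = ½·1057.9 = 528.95

Area = 528.95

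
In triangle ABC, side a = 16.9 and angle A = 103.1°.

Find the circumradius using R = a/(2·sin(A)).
R = a/(2·sin(A)) = 16.9/(2·sin(103.1°))
sin(103.1°) ≈ 0.973976
R ≈ 16.9/(2·0.973976) = 16.9/1.94795 ≈ 8.67578

R = 8.676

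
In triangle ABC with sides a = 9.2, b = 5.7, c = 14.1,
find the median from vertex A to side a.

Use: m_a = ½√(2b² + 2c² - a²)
m_a = ½√(2·5.7² + 2·14.1² − 9.2²) = ½√(2·32.49 + 2·198.81 − 84.64) = ½√(64.98 + 397.62 − 84.64) = ½√377.96
√377.96 ≈ 19.4412, so m_a ≈ 9.7206

m_a = 9.721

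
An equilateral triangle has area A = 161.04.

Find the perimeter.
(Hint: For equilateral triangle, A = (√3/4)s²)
A = (√3/4)s²  ⇒  s² = 4A/√3 = 4·161.04/√3 = 644.16/1.73205 ≈ 371.906
s ≈ √371.906 ≈ 19.2849
Perimeter = 3s ≈ 3·19.2849 ≈ 57.8546

Perimeter = 57.85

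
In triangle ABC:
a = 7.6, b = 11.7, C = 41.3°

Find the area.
Two sides and the included angle (SAS): A = ½·a·b·sin(C) = ½·7.6·11.7·sin(41.3°)
sin(41.3°) ≈ 0.660002
A ≈ ½·88.92·0.660002 = 44.46·0.660002 ≈ 29.3437

Area = 29.34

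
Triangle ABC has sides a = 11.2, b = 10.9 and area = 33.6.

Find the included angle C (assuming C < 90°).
Area = ½·a·b·sin(C)  ⇒  sin(C) = 2·Area/(a·b) = 2·33.6/(11.2·10.9) = 67.2/122.08 ≈ 0.550459
C = arcsin(0.550459) ≈ 33.3985° (taking the acute solution since C < 90°)

C = 33.4°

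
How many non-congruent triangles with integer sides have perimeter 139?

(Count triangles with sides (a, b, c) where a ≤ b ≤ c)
Let a ≤ b ≤ c with a + b + c = 139. The only binding inequality is a + b > c, i.e. 139 − c > c, so c < 139/2; and c ≥ 139/3 since c is the largest side.
So 47 ≤ c ≤ 69. For each c, b runs from ⌈(139 − c)/2⌉ up to c (then a = 139 − b − c satisfies 1 ≤ a ≤ b automatically), giving c − ⌈(139 − c)/2⌉ + 1 choices.
Summing over c: 2 + 3 + 5 + 6 + … + 33 + 35  (23 terms, c = 47, …, 69) = 420
Check (closed form: nearest integer to p²/48 for even p, (p+3)²/48 for odd p): (139+3)²/48 = 142²/48 = 20164/48 ≈ 420.08 → 420

420 triangles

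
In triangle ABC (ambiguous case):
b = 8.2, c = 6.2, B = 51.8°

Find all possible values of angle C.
b/sin(B) = c/sin(C)  ⇒  sin(C) = c·sin(B)/b = 6.2·sin(51.8°)/8.2
sin(51.8°) ≈ 0.785857
sin(C) ≈ 6.2·0.785857/8.2 ≈ 4.87231/8.2 ≈ 0.594184
Candidate 1: C₁ = arcsin(0.594184) ≈ 36.4545°  →  A = 180° − 51.8° − 36.4545° ≈ 91.7455° > 0, valid
Candidate 2: C₂ = 180° − C₁ ≈ 143.545°  →  A = 180° − 51.8° − 143.545° ≈ -15.3455° ≤ 0, not a valid triangle

C = 36.45° (one solution)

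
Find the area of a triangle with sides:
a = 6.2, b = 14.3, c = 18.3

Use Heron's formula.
s = (6.2 + 14.3 + 18.3)/2 = 38.8/2 = 19.4
s − a = 13.2, s − b = 5.1, s − c = 1.1
s(s−a)(s−b)(s−c) = 19.4·13.2·5.1·1.1 ≈ 1436.61
Area = √1436.61 ≈ 37.9026

Area = 37.9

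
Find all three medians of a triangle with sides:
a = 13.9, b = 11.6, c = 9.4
Median formula: m_a = ½√(2b² + 2c² − a²) (and cyclically). a² = 193.21, b² = 134.56, c² = 88.36.
m_a = ½√(2·134.56 + 2·88.36 − 193.21) = ½√252.63 ≈ ½·15.8943 ≈ 7.94717
m_b = ½√(2·193.21 + 2·88.36 − 134.56) = ½√428.58 ≈ ½·20.7022 ≈ 10.3511
m_c = ½√(2·193.21 + 2·134.56 − 88.36) = ½√567.18 ≈ ½·23.8155 ≈ 11.9078

m_a = 7.947, m_b = 10.35, m_c = 11.91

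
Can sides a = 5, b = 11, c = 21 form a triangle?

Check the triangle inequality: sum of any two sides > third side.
a + b vs c: 5 + 11 = 16 ≤ 21  ✗
a + c vs b: 5 + 21 = 26 > 11  ✓
b + c vs a: 11 + 21 = 32 > 5  ✓

No: 5 + 11 = 16 is not > 21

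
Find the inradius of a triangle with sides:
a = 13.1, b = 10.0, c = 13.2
r = Area/s where s is the semi-perimeter.
s = (13.1 + 10.0 + 13.2)/2 = 36.3/2 = 18.15
Area = √(s(s−a)(s−b)(s−c)) = √(18.15·5.05·8.15·4.95) ≈ √3697.69 ≈ 60.8087
r ≈ 60.8087/18.15 ≈ 3.35034

r = 3.35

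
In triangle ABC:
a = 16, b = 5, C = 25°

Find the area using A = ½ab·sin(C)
A = ½·a·b·sin(C) = ½·16·5·sin(25°)
sin(25°) ≈ 0.422618
A ≈ ½·80·0.422618 = 40·0.422618 ≈ 16.9047

Area = 16.9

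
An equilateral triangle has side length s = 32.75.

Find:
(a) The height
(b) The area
(a) The height splits the triangle into two 30-60-90 halves: h = s·√3/2 = 32.75·1.73205/2 ≈ 56.7247/2 ≈ 28.3623
(b) Area = (√3/4)·s² = (√3/4)·32.75² = (√3/4)·1072.5625 ≈ 0.433013·1072.5625 ≈ 464.433

Height = 28.36, Area = 464.4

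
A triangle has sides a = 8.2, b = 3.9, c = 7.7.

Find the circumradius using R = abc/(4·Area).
First find the area with Heron's formula.
s = (8.2 + 3.9 + 7.7)/2 = 9.9
Area = √(s(s−a)(s−b)(s−c)) = √(9.9·1.7·6·2.2) ≈ √222.156 ≈ 14.9049
abc = 8.2·3.9·7.7 = 246.246
R = abc/(4·Area) ≈ 246.246/(4·14.9049) = 246.246/59.6196 ≈ 4.13029

R = 4.13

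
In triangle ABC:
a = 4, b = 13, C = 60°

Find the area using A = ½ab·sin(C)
A = ½·a·b·sin(C) = ½·4·13·sin(60°)
sin(60°) ≈ 0.866025
A ≈ ½·52·0.866025 = 26·0.866025 ≈ 22.5167

Area = 22.52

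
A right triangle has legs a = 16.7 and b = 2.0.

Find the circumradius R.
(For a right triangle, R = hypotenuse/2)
Hypotenuse c = √(a² + b²) = √(278.89 + 4) = √282.89 ≈ 16.8193
R = c/2 ≈ 16.8193/2 ≈ 8.40967

R = 8.41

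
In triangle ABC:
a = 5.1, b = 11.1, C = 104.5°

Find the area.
Two sides and the included angle (SAS): A = ½·a·b·sin(C) = ½·5.1·11.1·sin(104.5°)
sin(104.5°) ≈ 0.968148
A ≈ ½·56.61·0.968148 = 28.305·0.968148 ≈ 27.4034

Area = 27.4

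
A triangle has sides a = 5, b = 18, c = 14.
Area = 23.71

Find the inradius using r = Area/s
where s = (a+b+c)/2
s = (5 + 18 + 14)/2 = 37/2 = 18.5
r = Area/s = 23.71/18.5 ≈ 1.28162

r = 1.282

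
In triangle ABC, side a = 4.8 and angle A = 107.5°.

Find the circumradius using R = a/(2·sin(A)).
R = a/(2·sin(A)) = 4.8/(2·sin(107.5°))
sin(107.5°) ≈ 0.953717
R ≈ 4.8/(2·0.953717) = 4.8/1.90743 ≈ 2.51647

R = 2.516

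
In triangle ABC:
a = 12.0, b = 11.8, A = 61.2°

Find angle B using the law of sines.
a/sin(A) = b/sin(B)  ⇒  sin(B) = b·sin(A)/a = 11.8·sin(61.2°)/12.0
sin(61.2°) ≈ 0.876307
sin(B) ≈ 11.8·0.876307/12.0 ≈ 10.3404/12.0 ≈ 0.861702
B = arcsin(0.861702) ≈ 59.5082°
(Since b ≤ a we need B ≤ A, so the obtuse alternative 180° − 59.5082° ≈ 120.492° is rejected.)

B = 59.51°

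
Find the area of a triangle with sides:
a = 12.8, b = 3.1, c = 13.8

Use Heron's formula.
s = (12.8 + 3.1 + 13.8)/2 = 29.7/2 = 14.85
s − a = 2.05, s − b = 11.75, s − c = 1.05
s(s−a)(s−b)(s−c) = 14.85·2.05·11.75·1.05 ≈ 375.584
Area = √375.584 ≈ 19.38

Area = 19.38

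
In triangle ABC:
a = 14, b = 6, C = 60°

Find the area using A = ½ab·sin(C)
A = ½·a·b·sin(C) = ½·14·6·sin(60°)
sin(60°) ≈ 0.866025
A ≈ ½·84·0.866025 = 42·0.866025 ≈ 36.3731

Area = 36.37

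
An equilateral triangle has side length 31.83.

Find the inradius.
r = Area/s with s the semi-perimeter.
Area = (√3/4)·31.83² = (√3/4)·1013.1489 ≈ 0.433013·1013.1489 ≈ 438.706
s = 3·31.83/2 = 47.745
r ≈ 438.706/47.745 ≈ 9.18853
(Equivalently r = side/(2√3) = 31.83/3.4641 ≈ 9.18853.)

r = 9.189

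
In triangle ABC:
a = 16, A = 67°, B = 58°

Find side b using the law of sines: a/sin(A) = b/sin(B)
a/sin(A) = b/sin(B)  ⇒  b = a·sin(B)/sin(A) = 16·sin(58°)/sin(67°)
sin(58°) ≈ 0.848048, sin(67°) ≈ 0.920505
b ≈ 16·0.848048/0.920505 ≈ 13.5688/0.920505 ≈ 14.7406

b = 14.74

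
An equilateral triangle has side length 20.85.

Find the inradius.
r = Area/s with s the semi-perimeter.
Area = (√3/4)·20.85² = (√3/4)·434.7225 ≈ 0.433013·434.7225 ≈ 188.24
s = 3·20.85/2 = 31.275
r ≈ 188.24/31.275 ≈ 6.01888
(Equivalently r = side/(2√3) = 20.85/3.4641 ≈ 6.01888.)

r = 6.019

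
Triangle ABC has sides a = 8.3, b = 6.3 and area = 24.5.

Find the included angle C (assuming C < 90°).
Area = ½·a·b·sin(C)  ⇒  sin(C) = 2·Area/(a·b) = 2·24.5/(8.3·6.3) = 49/52.29 ≈ 0.937082
C = arcsin(0.937082) ≈ 69.5671° (taking the acute solution since C < 90°)

C = 69.57°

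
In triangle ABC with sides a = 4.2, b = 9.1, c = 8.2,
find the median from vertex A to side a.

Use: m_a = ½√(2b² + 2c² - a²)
m_a = ½√(2·9.1² + 2·8.2² − 4.2²) = ½√(2·82.81 + 2·67.24 − 17.64) = ½√(165.62 + 134.48 − 17.64) = ½√282.46
√282.46 ≈ 16.8065, so m_a ≈ 8.40327

m_a = 8.403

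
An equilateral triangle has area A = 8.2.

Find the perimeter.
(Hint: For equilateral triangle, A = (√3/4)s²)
A = (√3/4)s²  ⇒  s² = 4A/√3 = 4·8.2/√3 = 32.8/1.73205 ≈ 18.9371
s ≈ √18.9371 ≈ 4.35168
Perimeter = 3s ≈ 3·4.35168 ≈ 13.055

Perimeter = 13.06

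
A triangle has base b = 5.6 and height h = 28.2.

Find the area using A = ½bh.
A = ½·b·h = ½·5.6·28.2 = ½·157.92 = 78.96

Area = 78.96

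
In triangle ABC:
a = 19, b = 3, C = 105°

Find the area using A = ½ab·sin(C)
A = ½·a·b·sin(C) = ½·19·3·sin(105°)
sin(105°) ≈ 0.965926
A ≈ ½·57·0.965926 = 28.5·0.965926 ≈ 27.5289

Area = 27.53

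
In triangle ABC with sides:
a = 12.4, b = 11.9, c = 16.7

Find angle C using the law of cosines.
c² = a² + b² − 2ab·cos(C)  ⇒  cos(C) = (a² + b² − c²)/(2ab)
cos(C) = (12.4² + 11.9² − 16.7²)/(2·12.4·11.9) = (153.76 + 141.61 − 278.89)/295.12 = 16.48/295.12 ≈ 0.0558417
C = arccos(0.0558417) ≈ 86.7988°

C = 86.8°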